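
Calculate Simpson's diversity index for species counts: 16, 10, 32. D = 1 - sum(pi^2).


Total N = 16 + 10 + 32 = 58
Per-species terms:
  p = 16/58 = 0.275862; p^2 = 0.275862^2 = 0.076100
  p = 10/58 = 0.172414; p^2 = 0.172414^2 = 0.029727
  p = 32/58 = 0.551724; p^2 = 0.551724^2 = 0.304399
sum(p^2) = 0.076100 + 0.029727 + 0.304399 = 0.410226
D = 1 - 0.410226 = 0.589774 ≈ 0.5898

0.5898


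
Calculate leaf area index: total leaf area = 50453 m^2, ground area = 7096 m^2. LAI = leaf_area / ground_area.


LAI = 50453 / 7096 = 7.1101 ≈ 7.11

7.11


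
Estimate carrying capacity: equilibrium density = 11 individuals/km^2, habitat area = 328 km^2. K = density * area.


K = 11 * 328 = 3608 individuals

3608 individuals


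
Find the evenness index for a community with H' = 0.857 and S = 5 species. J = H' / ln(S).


ln(5) = 1.60944
J = H' / ln(S) = 0.857 / 1.60944 = 0.532483 ≈ 0.5325

0.5325


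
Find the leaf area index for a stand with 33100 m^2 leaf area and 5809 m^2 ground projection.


LAI = 33100 / 5809 = 5.6981 ≈ 5.70

5.70


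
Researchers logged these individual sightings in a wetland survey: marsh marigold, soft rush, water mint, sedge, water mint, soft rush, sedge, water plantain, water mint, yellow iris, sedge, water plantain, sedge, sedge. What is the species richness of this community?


Total individuals logged = 14
Distinct species (count of individuals): marsh marigold (1), soft rush (2), water mint (3), sedge (5), water plantain (2), yellow iris (1)
Species richness = number of distinct species = 6

6


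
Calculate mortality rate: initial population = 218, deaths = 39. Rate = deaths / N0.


Mortality rate = 39 / 218 = 0.178899 ≈ 0.1789

0.1789


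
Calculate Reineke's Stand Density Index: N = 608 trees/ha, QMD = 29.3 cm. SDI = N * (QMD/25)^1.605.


QMD/25 = 29.3/25 = 1.172
(1.172)^1.605 = exp(1.605 * ln(1.172)) = exp(1.605 * 0.158712) = exp(0.254733) = 1.29012
SDI = 608 * 1.29012 = 784.393 ≈ 784

784


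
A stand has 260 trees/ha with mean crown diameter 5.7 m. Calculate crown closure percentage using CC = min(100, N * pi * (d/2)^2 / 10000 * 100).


(d/2)^2 = (5.7/2)^2 = 2.85^2 = 8.1225
Crown area = 3.141593 * 8.1225 = 25.5176 m^2
N * area / 10000 * 100 = 260 * 25.5176 / 10000 * 100 = 66.3458
CC = min(100, 66.3458) = 66.3458 ≈ 66.3%

66.3%


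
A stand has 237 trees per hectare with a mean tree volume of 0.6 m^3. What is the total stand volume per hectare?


V_stand = 237 * 0.6 = 142.2 m^3/ha

142.2 m^3/ha


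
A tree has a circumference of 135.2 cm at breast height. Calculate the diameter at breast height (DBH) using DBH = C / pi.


DBH = C / pi = 135.2 / 3.141593 = 43.0355 ≈ 43.04 cm

43.04 cm


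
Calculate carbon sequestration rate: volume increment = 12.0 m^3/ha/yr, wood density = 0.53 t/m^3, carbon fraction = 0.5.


C = 12.0 * 0.53 * 0.5 = 3.18 t C/ha/yr

3.18 t C/ha/yr


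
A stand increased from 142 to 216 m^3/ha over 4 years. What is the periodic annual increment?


PAI = (V2 - V1) / period = (216 - 142) / 4 = 74 / 4 = 18.50 m^3/ha/yr

18.50 m^3/ha/yr


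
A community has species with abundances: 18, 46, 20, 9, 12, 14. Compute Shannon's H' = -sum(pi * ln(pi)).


Total N = 18 + 46 + 20 + 9 + 12 + 14 = 119
Per-species terms:
  p = 18/119 = 0.151261; ln(p) = -1.888748; p*ln(p) = 0.151261 * (-1.888748) = -0.285694
  p = 46/119 = 0.386555; ln(p) = -0.950481; p*ln(p) = 0.386555 * (-0.950481) = -0.367413
  p = 20/119 = 0.168067; ln(p) = -1.783393; p*ln(p) = 0.168067 * (-1.783393) = -0.299730
  p = 9/119 = 0.075630; ln(p) = -2.581902; p*ln(p) = 0.075630 * (-2.581902) = -0.195269
  p = 12/119 = 0.100840; ln(p) = -2.294220; p*ln(p) = 0.100840 * (-2.294220) = -0.231349
  p = 14/119 = 0.117647; ln(p) = -2.140067; p*ln(p) = 0.117647 * (-2.140067) = -0.251772
sum(p*ln(p)) = (-0.285694) + (-0.367413) + (-0.299730) + (-0.195269) + (-0.231349) + (-0.251772) = -1.631227
H' = -(-1.631227) = 1.631227 ≈ 1.6312

1.6312


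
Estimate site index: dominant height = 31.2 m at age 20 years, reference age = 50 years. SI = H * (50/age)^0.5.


50/20 = 2.50000
(2.50000)^0.5 = 1.58114
SI = 31.2 * 1.58114 = 49.3316 ≈ 49.3 m

49.3 m


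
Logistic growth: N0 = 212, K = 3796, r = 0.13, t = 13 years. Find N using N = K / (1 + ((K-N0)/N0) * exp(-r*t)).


(K - N0)/N0 = (3796 - 212)/212 = 3584/212 = 16.9057
r*t = 0.13 * 13 = 1.69; exp(-1.69) = 0.184520
16.9057 * 0.184520 = 3.11944
1 + 3.11944 = 4.11944
N = 3796 / 4.11944 = 921.484 ≈ 921

921


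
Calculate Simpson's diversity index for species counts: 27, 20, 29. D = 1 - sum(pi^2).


Total N = 27 + 20 + 29 = 76
Per-species terms:
  p = 27/76 = 0.355263; p^2 = 0.355263^2 = 0.126212
  p = 20/76 = 0.263158; p^2 = 0.263158^2 = 0.069252
  p = 29/76 = 0.381579; p^2 = 0.381579^2 = 0.145603
sum(p^2) = 0.126212 + 0.069252 + 0.145603 = 0.341067
D = 1 - 0.341067 = 0.658933 ≈ 0.6589

0.6589


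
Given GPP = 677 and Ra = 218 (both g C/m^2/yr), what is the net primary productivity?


NPP = GPP - Ra = 677 - 218 = 459 g C/m^2/yr

459 g C/m^2/yr


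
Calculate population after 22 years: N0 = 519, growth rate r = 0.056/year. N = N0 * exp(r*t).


r*t = 0.056 * 22 = 1.232
exp(1.232) = 3.42808
N = 519 * 3.42808 = 1779.17 ≈ 1779

1779


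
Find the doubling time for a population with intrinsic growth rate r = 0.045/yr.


td = ln(2) / 0.045 = 0.693147 / 0.045 = 15.4033 ≈ 15.4 years

15.4 years


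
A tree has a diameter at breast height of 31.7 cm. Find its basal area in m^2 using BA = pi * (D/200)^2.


D/200 = 31.7/200 = 0.1585 m
(D/200)^2 = 0.1585^2 = 0.02512225
BA = 3.141593 * 0.02512225 = 0.0789239 ≈ 0.0789 m^2

0.0789 m^2


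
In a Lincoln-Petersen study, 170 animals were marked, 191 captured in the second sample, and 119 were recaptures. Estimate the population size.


N = M * C / R = 170 * 191 / 119 = 32470 / 119 = 272.86 ≈ 273

273 individuals


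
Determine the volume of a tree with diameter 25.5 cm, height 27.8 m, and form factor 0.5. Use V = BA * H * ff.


(D/200)^2 = (25.5/200)^2 = 0.1275^2 = 0.01625625
BA = 3.141593 * 0.01625625 = 0.0510705 m^2
V = 0.0510705 * 27.8 * 0.5 = 0.709880 ≈ 0.710 m^3

0.710 m^3


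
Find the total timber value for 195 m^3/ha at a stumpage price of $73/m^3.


Value = 195 * 73 = $14235/ha

$14235/ha


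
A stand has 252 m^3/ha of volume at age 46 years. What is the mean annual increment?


MAI = 252 / 46 = 5.4783 ≈ 5.48 m^3/ha/yr

5.48 m^3/ha/yr


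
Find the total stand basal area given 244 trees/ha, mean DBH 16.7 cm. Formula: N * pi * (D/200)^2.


(D/200)^2 = (16.7/200)^2 = 0.0835^2 = 0.00697225
Individual BA = 3.141593 * 0.00697225 = 0.0219040 m^2
Stand BA = 244 * 0.0219040 = 5.34458 ≈ 5.34 m^2/ha

5.34 m^2/ha


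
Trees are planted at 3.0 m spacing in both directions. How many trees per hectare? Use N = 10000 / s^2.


N = 10000 / 3.0^2 = 10000 / 9 = 1111.11 ≈ 1111 trees/ha

1111 trees/ha


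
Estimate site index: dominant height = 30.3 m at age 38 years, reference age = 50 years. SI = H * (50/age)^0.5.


50/38 = 1.31579
(1.31579)^0.5 = 1.14708
SI = 30.3 * 1.14708 = 34.7565 ≈ 34.8 m

34.8 m


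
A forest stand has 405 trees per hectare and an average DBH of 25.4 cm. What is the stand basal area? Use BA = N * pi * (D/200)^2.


(D/200)^2 = (25.4/200)^2 = 0.127^2 = 0.016129
Individual BA = 3.141593 * 0.016129 = 0.0506708 m^2
Stand BA = 405 * 0.0506708 = 20.5217 ≈ 20.52 m^2/ha

20.52 m^2/ha


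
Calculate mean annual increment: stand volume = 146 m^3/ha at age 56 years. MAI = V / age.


MAI = 146 / 56 = 2.6071 ≈ 2.61 m^3/ha/yr

2.61 m^3/ha/yr


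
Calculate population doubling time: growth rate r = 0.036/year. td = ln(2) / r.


td = ln(2) / 0.036 = 0.693147 / 0.036 = 19.2541 ≈ 19.3 years

19.3 years


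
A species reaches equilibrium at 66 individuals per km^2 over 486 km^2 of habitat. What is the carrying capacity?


K = 66 * 486 = 32076 individuals

32076 individuals


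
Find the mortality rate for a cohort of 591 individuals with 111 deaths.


Mortality rate = 111 / 591 = 0.187817 ≈ 0.1878

0.1878


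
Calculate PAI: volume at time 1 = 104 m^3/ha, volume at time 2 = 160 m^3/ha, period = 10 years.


PAI = (V2 - V1) / period = (160 - 104) / 10 = 56 / 10 = 5.60 m^3/ha/yr

5.60 m^3/ha/yr


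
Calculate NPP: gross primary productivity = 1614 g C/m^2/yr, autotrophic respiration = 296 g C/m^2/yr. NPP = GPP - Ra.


NPP = GPP - Ra = 1614 - 296 = 1318 g C/m^2/yr

1318 g C/m^2/yr


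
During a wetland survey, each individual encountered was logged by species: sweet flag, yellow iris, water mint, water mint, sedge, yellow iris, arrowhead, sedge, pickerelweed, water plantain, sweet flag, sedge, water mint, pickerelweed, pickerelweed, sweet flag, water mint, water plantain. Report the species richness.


Total individuals logged = 18
Distinct species (count of individuals): sweet flag (3), yellow iris (2), water mint (4), sedge (3), arrowhead (1), pickerelweed (3), water plantain (2)
Species richness = number of distinct species = 7

7


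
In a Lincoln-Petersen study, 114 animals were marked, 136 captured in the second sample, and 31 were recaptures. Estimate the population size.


N = M * C / R = 114 * 136 / 31 = 15504 / 31 = 500.13 ≈ 500

500 individuals


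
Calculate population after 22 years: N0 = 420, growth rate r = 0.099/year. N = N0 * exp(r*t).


r*t = 0.099 * 22 = 2.178
exp(2.178) = 8.82863
N = 420 * 8.82863 = 3708.02 ≈ 3708

3708


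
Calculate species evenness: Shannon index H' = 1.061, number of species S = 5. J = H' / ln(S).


ln(5) = 1.60944
J = H' / ln(S) = 1.061 / 1.60944 = 0.659236 ≈ 0.6592

0.6592


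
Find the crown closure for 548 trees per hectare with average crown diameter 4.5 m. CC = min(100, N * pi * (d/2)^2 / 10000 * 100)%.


(d/2)^2 = (4.5/2)^2 = 2.25^2 = 5.0625
Crown area = 3.141593 * 5.0625 = 15.9043 m^2
N * area / 10000 * 100 = 548 * 15.9043 / 10000 * 100 = 87.1556
CC = min(100, 87.1556) = 87.1556 ≈ 87.2%

87.2%


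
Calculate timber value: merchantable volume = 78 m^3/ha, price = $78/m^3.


Value = 78 * 78 = $6084/ha

$6084/ha


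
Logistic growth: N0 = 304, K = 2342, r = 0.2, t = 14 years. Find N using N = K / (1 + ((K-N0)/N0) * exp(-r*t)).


(K - N0)/N0 = (2342 - 304)/304 = 2038/304 = 6.70395
r*t = 0.2 * 14 = 2.8; exp(-2.8) = 0.0608101
6.70395 * 0.0608101 = 0.407668
1 + 0.407668 = 1.40767
N = 2342 / 1.40767 = 1663.74 ≈ 1664

1664


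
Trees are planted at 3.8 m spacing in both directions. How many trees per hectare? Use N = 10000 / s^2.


N = 10000 / 3.8^2 = 10000 / 14.44 = 692.521 ≈ 693 trees/ha

693 trees/ha


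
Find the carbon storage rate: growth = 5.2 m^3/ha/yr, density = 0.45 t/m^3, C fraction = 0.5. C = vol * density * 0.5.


C = 5.2 * 0.45 * 0.5 = 1.17 t C/ha/yr

1.17 t C/ha/yr


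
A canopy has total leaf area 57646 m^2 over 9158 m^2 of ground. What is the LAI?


LAI = 57646 / 9158 = 6.2946 ≈ 6.29

6.29


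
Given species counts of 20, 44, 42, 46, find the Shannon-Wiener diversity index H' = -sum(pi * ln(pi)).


Total N = 20 + 44 + 42 + 46 = 152
Per-species terms:
  p = 20/152 = 0.131579; ln(p) = -2.028148; p*ln(p) = 0.131579 * (-2.028148) = -0.266862
  p = 44/152 = 0.289474; ln(p) = -1.239690; p*ln(p) = 0.289474 * (-1.239690) = -0.358858
  p = 42/152 = 0.276316; ln(p) = -1.286210; p*ln(p) = 0.276316 * (-1.286210) = -0.355400
  p = 46/152 = 0.302632; ln(p) = -1.195238; p*ln(p) = 0.302632 * (-1.195238) = -0.361717
sum(p*ln(p)) = (-0.266862) + (-0.358858) + (-0.355400) + (-0.361717) = -1.342837
H' = -(-1.342837) = 1.342837 ≈ 1.3428

1.3428


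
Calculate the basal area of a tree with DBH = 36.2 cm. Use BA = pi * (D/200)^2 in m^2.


D/200 = 36.2/200 = 0.181 m
(D/200)^2 = 0.181^2 = 0.032761
BA = 3.141593 * 0.032761 = 0.102922 ≈ 0.1029 m^2

0.1029 m^2


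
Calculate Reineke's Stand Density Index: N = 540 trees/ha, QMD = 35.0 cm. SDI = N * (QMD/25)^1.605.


QMD/25 = 35.0/25 = 1.4
(1.4)^1.605 = exp(1.605 * ln(1.4)) = exp(1.605 * 0.336472) = exp(0.540038) = 1.71607
SDI = 540 * 1.71607 = 926.678 ≈ 927

927


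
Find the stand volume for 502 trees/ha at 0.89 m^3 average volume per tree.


V_stand = 502 * 0.89 = 446.78 ≈ 446.8 m^3/ha

446.8 m^3/ha


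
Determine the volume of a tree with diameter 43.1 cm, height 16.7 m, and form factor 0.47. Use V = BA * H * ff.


(D/200)^2 = (43.1/200)^2 = 0.2155^2 = 0.04644025
BA = 3.141593 * 0.04644025 = 0.145896 m^2
V = 0.145896 * 16.7 * 0.47 = 1.14514 ≈ 1.145 m^3

1.145 m^3


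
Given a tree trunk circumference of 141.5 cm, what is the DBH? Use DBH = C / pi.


DBH = C / pi = 141.5 / 3.141593 = 45.0408 ≈ 45.04 cm

45.04 cm


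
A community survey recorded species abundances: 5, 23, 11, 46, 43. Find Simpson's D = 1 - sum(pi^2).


Total N = 5 + 23 + 11 + 46 + 43 = 128
Per-species terms:
  p = 5/128 = 0.039063; p^2 = 0.039063^2 = 0.001526
  p = 23/128 = 0.179688; p^2 = 0.179688^2 = 0.032288
  p = 11/128 = 0.085938; p^2 = 0.085938^2 = 0.007385
  p = 46/128 = 0.359375; p^2 = 0.359375^2 = 0.129150
  p = 43/128 = 0.335938; p^2 = 0.335938^2 = 0.112854
sum(p^2) = 0.001526 + 0.032288 + 0.007385 + 0.129150 + 0.112854 = 0.283203
D = 1 - 0.283203 = 0.716797 ≈ 0.7168

0.7168


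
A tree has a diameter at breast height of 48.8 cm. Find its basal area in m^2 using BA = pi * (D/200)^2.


D/200 = 48.8/200 = 0.244 m
(D/200)^2 = 0.244^2 = 0.059536
BA = 3.141593 * 0.059536 = 0.187038 ≈ 0.1870 m^2

0.1870 m^2


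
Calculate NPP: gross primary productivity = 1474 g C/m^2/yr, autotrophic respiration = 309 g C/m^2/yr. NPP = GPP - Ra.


NPP = GPP - Ra = 1474 - 309 = 1165 g C/m^2/yr

1165 g C/m^2/yr


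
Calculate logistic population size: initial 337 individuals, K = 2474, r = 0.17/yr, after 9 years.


(K - N0)/N0 = (2474 - 337)/337 = 2137/337 = 6.34125
r*t = 0.17 * 9 = 1.53; exp(-1.53) = 0.216536
6.34125 * 0.216536 = 1.37311
1 + 1.37311 = 2.37311
N = 2474 / 2.37311 = 1042.51 ≈ 1043

1043


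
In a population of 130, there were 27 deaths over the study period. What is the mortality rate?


Mortality rate = 27 / 130 = 0.207692 ≈ 0.2077

0.2077


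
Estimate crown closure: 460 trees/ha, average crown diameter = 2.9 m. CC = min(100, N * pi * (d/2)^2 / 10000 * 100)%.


(d/2)^2 = (2.9/2)^2 = 1.45^2 = 2.1025
Crown area = 3.141593 * 2.1025 = 6.60520 m^2
N * area / 10000 * 100 = 460 * 6.60520 / 10000 * 100 = 30.3839
CC = min(100, 30.3839) = 30.3839 ≈ 30.4%

30.4%


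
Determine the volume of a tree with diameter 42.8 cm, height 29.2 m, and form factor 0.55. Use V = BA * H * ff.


(D/200)^2 = (42.8/200)^2 = 0.214^2 = 0.045796
BA = 3.141593 * 0.045796 = 0.143872 m^2
V = 0.143872 * 29.2 * 0.55 = 2.31058 ≈ 2.311 m^3

2.311 m^3


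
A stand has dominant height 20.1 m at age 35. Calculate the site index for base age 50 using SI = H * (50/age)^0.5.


50/35 = 1.42857
(1.42857)^0.5 = 1.19523
SI = 20.1 * 1.19523 = 24.0241 ≈ 24.0 m

24.0 m


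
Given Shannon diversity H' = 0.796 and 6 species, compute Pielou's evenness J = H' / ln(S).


ln(6) = 1.79176
J = H' / ln(S) = 0.796 / 1.79176 = 0.444256 ≈ 0.4443

0.4443


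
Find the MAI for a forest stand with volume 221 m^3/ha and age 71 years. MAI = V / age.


MAI = 221 / 71 = 3.1127 ≈ 3.11 m^3/ha/yr

3.11 m^3/ha/yr


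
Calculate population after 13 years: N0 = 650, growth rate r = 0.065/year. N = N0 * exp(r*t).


r*t = 0.065 * 13 = 0.845
exp(0.845) = 2.32798
N = 650 * 2.32798 = 1513.19 ≈ 1513

1513


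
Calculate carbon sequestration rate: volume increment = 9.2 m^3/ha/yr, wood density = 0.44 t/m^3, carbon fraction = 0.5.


C = 9.2 * 0.44 * 0.5 = 2.024 ≈ 2.02 t C/ha/yr

2.02 t C/ha/yr


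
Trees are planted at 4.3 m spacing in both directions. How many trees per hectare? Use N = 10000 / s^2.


N = 10000 / 4.3^2 = 10000 / 18.49 = 540.833 ≈ 541 trees/ha

541 trees/ha


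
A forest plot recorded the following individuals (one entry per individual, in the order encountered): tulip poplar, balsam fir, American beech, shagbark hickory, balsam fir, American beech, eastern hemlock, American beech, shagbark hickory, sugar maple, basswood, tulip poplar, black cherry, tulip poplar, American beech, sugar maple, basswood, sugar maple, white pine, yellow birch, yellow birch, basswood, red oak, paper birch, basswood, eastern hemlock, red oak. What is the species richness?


Total individuals logged = 27
Distinct species (count of individuals): tulip poplar (3), balsam fir (2), American beech (4), shagbark hickory (2), eastern hemlock (2), sugar maple (3), basswood (4), black cherry (1), white pine (1), yellow birch (2), red oak (2), paper birch (1)
Species richness = number of distinct species = 12

12


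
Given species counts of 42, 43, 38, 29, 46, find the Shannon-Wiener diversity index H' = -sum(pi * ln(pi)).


Total N = 42 + 43 + 38 + 29 + 46 = 198
Per-species terms:
  p = 42/198 = 0.212121; ln(p) = -1.550598; p*ln(p) = 0.212121 * (-1.550598) = -0.328914
  p = 43/198 = 0.217172; ln(p) = -1.527066; p*ln(p) = 0.217172 * (-1.527066) = -0.331636
  p = 38/198 = 0.191919; ln(p) = -1.650682; p*ln(p) = 0.191919 * (-1.650682) = -0.316797
  p = 29/198 = 0.146465; ln(p) = -1.920969; p*ln(p) = 0.146465 * (-1.920969) = -0.281355
  p = 46/198 = 0.232323; ln(p) = -1.459627; p*ln(p) = 0.232323 * (-1.459627) = -0.339105
sum(p*ln(p)) = (-0.328914) + (-0.331636) + (-0.316797) + (-0.281355) + (-0.339105) = -1.597807
H' = -(-1.597807) = 1.597807 ≈ 1.5978

1.5978


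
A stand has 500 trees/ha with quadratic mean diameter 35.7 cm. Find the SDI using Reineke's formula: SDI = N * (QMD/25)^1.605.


QMD/25 = 35.7/25 = 1.428
(1.428)^1.605 = exp(1.605 * ln(1.428)) = exp(1.605 * 0.356275) = exp(0.571821) = 1.77149
SDI = 500 * 1.77149 = 885.745 ≈ 886

886


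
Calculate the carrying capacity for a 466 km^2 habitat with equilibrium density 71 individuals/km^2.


K = 71 * 466 = 33086 individuals

33086 individuals


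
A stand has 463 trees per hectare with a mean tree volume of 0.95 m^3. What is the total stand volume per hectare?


V_stand = 463 * 0.95 = 439.85 ≈ 439.9 m^3/ha

439.9 m^3/ha


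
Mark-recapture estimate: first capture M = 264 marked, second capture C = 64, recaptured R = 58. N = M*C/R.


N = M * C / R = 264 * 64 / 58 = 16896 / 58 = 291.31 ≈ 291

291 individuals


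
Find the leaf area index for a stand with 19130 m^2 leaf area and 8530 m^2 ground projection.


LAI = 19130 / 8530 = 2.2427 ≈ 2.24

2.24


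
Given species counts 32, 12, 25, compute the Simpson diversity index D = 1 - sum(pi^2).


Total N = 32 + 12 + 25 = 69
Per-species terms:
  p = 32/69 = 0.463768; p^2 = 0.463768^2 = 0.215081
  p = 12/69 = 0.173913; p^2 = 0.173913^2 = 0.030246
  p = 25/69 = 0.362319; p^2 = 0.362319^2 = 0.131275
sum(p^2) = 0.215081 + 0.030246 + 0.131275 = 0.376602
D = 1 - 0.376602 = 0.623398 ≈ 0.6234

0.6234


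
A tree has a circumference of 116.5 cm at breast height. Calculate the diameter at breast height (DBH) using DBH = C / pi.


DBH = C / pi = 116.5 / 3.141593 = 37.0831 ≈ 37.08 cm

37.08 cm


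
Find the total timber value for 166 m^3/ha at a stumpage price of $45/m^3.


Value = 166 * 45 = $7470/ha

$7470/ha


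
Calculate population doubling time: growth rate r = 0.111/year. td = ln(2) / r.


td = ln(2) / 0.111 = 0.693147 / 0.111 = 6.24457 ≈ 6.2 years

6.2 years


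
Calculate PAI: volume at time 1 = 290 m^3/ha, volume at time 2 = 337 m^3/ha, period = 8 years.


PAI = (V2 - V1) / period = (337 - 290) / 8 = 47 / 8 = 5.8750 ≈ 5.88 m^3/ha/yr

5.88 m^3/ha/yr


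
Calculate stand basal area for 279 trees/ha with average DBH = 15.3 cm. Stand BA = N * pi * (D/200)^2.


(D/200)^2 = (15.3/200)^2 = 0.0765^2 = 0.00585225
Individual BA = 3.141593 * 0.00585225 = 0.0183854 m^2
Stand BA = 279 * 0.0183854 = 5.12953 ≈ 5.13 m^2/ha

5.13 m^2/ha


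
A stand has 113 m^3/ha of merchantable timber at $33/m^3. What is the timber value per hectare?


Value = 113 * 33 = $3729/ha

$3729/ha


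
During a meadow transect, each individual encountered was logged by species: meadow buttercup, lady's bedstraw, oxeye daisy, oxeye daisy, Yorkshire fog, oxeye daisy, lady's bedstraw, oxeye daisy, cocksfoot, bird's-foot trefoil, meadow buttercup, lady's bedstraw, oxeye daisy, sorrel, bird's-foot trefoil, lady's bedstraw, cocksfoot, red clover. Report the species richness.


Total individuals logged = 18
Distinct species (count of individuals): meadow buttercup (2), lady's bedstraw (4), oxeye daisy (5), Yorkshire fog (1), cocksfoot (2), bird's-foot trefoil (2), sorrel (1), red clover (1)
Species richness = number of distinct species = 8

8


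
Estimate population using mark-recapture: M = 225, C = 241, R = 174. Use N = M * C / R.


N = M * C / R = 225 * 241 / 174 = 54225 / 174 = 311.64 ≈ 312

312 individuals


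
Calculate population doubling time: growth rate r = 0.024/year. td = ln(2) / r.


td = ln(2) / 0.024 = 0.693147 / 0.024 = 28.8811 ≈ 28.9 years

28.9 years


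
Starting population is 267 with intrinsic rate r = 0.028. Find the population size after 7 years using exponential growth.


r*t = 0.028 * 7 = 0.196
exp(0.196) = 1.21653
N = 267 * 1.21653 = 324.814 ≈ 325

325


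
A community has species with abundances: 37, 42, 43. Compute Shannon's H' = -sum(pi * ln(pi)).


Total N = 37 + 42 + 43 = 122
Per-species terms:
  p = 37/122 = 0.303279; ln(p) = -1.193102; p*ln(p) = 0.303279 * (-1.193102) = -0.361843
  p = 42/122 = 0.344262; ln(p) = -1.066352; p*ln(p) = 0.344262 * (-1.066352) = -0.367104
  p = 43/122 = 0.352459; ln(p) = -1.042821; p*ln(p) = 0.352459 * (-1.042821) = -0.367552
sum(p*ln(p)) = (-0.361843) + (-0.367104) + (-0.367552) = -1.096499
H' = -(-1.096499) = 1.096499 ≈ 1.0965

1.0965


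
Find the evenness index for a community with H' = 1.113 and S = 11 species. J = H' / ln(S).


ln(11) = 2.39790
J = H' / ln(S) = 1.113 / 2.39790 = 0.464156 ≈ 0.4642

0.4642


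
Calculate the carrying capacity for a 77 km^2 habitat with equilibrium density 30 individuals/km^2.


K = 30 * 77 = 2310 individuals

2310 individuals


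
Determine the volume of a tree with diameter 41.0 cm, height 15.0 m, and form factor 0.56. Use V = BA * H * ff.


(D/200)^2 = (41.0/200)^2 = 0.205^2 = 0.042025
BA = 3.141593 * 0.042025 = 0.132025 m^2
V = 0.132025 * 15.0 * 0.56 = 1.10901 ≈ 1.109 m^3

1.109 m^3


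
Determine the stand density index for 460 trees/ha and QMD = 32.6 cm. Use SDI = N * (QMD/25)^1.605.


QMD/25 = 32.6/25 = 1.304
(1.304)^1.605 = exp(1.605 * ln(1.304)) = exp(1.605 * 0.265436) = exp(0.426025) = 1.53116
SDI = 460 * 1.53116 = 704.334 ≈ 704

704


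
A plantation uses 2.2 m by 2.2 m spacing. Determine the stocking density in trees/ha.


N = 10000 / 2.2^2 = 10000 / 4.84 = 2066.12 ≈ 2066 trees/ha

2066 trees/ha


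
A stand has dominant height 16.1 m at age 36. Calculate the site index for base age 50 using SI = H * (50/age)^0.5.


50/36 = 1.38889
(1.38889)^0.5 = 1.17851
SI = 16.1 * 1.17851 = 18.9740 ≈ 19.0 m

19.0 m


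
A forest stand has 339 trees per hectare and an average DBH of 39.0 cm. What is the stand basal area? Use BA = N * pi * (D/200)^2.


(D/200)^2 = (39.0/200)^2 = 0.195^2 = 0.038025
Individual BA = 3.141593 * 0.038025 = 0.119459 m^2
Stand BA = 339 * 0.119459 = 40.4966 ≈ 40.50 m^2/ha

40.50 m^2/ha


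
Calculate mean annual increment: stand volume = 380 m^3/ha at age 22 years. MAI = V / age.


MAI = 380 / 22 = 17.2727 ≈ 17.27 m^3/ha/yr

17.27 m^3/ha/yr


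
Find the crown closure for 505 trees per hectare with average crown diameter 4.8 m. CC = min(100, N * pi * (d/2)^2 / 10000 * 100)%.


(d/2)^2 = (4.8/2)^2 = 2.4^2 = 5.76
Crown area = 3.141593 * 5.76 = 18.0956 m^2
N * area / 10000 * 100 = 505 * 18.0956 / 10000 * 100 = 91.3828
CC = min(100, 91.3828) = 91.3828 ≈ 91.4%

91.4%


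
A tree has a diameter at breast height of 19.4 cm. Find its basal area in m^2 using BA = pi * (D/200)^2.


D/200 = 19.4/200 = 0.097 m
(D/200)^2 = 0.097^2 = 0.009409
BA = 3.141593 * 0.009409 = 0.0295592 ≈ 0.0296 m^2

0.0296 m^2


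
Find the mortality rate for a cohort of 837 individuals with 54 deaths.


Mortality rate = 54 / 837 = 0.064516 ≈ 0.0645

0.0645


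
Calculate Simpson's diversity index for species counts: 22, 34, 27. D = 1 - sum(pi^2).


Total N = 22 + 34 + 27 = 83
Per-species terms:
  p = 22/83 = 0.265060; p^2 = 0.265060^2 = 0.070257
  p = 34/83 = 0.409639; p^2 = 0.409639^2 = 0.167804
  p = 27/83 = 0.325301; p^2 = 0.325301^2 = 0.105821
sum(p^2) = 0.070257 + 0.167804 + 0.105821 = 0.343882
D = 1 - 0.343882 = 0.656118 ≈ 0.6561

0.6561


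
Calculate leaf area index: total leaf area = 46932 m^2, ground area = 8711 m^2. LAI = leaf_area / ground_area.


LAI = 46932 / 8711 = 5.3877 ≈ 5.39

5.39


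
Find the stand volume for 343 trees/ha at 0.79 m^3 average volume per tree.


V_stand = 343 * 0.79 = 270.97 ≈ 271.0 m^3/ha

271.0 m^3/ha


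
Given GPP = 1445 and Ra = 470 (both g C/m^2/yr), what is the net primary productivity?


NPP = GPP - Ra = 1445 - 470 = 975 g C/m^2/yr

975 g C/m^2/yr


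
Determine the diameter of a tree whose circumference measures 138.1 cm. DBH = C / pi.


DBH = C / pi = 138.1 / 3.141593 = 43.9586 ≈ 43.96 cm

43.96 cm


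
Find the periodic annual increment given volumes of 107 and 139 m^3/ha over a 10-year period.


PAI = (V2 - V1) / period = (139 - 107) / 10 = 32 / 10 = 3.20 m^3/ha/yr

3.20 m^3/ha/yr


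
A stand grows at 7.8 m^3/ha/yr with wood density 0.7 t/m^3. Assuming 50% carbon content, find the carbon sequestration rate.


C = 7.8 * 0.7 * 0.5 = 2.73 t C/ha/yr

2.73 t C/ha/yr


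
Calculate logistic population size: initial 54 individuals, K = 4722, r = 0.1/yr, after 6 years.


(K - N0)/N0 = (4722 - 54)/54 = 4668/54 = 86.4444
r*t = 0.1 * 6 = 0.6; exp(-0.6) = 0.548812
86.4444 * 0.548812 = 47.4417
1 + 47.4417 = 48.4417
N = 4722 / 48.4417 = 97.4780 ≈ 97

97


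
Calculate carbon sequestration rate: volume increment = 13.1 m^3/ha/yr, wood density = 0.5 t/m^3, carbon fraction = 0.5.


C = 13.1 * 0.5 * 0.5 = 3.275 ≈ 3.28 t C/ha/yr

3.28 t C/ha/yr


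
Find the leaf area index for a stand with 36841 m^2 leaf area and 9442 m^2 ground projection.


LAI = 36841 / 9442 = 3.9018 ≈ 3.90

3.90


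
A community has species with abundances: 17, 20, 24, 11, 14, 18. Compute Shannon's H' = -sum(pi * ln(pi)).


Total N = 17 + 20 + 24 + 11 + 14 + 18 = 104
Per-species terms:
  p = 17/104 = 0.163462; ln(p) = -1.811175; p*ln(p) = 0.163462 * (-1.811175) = -0.296058
  p = 20/104 = 0.192308; ln(p) = -1.648657; p*ln(p) = 0.192308 * (-1.648657) = -0.317050
  p = 24/104 = 0.230769; ln(p) = -1.466338; p*ln(p) = 0.230769 * (-1.466338) = -0.338385
  p = 11/104 = 0.105769; ln(p) = -2.246498; p*ln(p) = 0.105769 * (-2.246498) = -0.237610
  p = 14/104 = 0.134615; ln(p) = -2.005336; p*ln(p) = 0.134615 * (-2.005336) = -0.269948
  p = 18/104 = 0.173077; ln(p) = -1.754019; p*ln(p) = 0.173077 * (-1.754019) = -0.303580
sum(p*ln(p)) = (-0.296058) + (-0.317050) + (-0.338385) + (-0.237610) + (-0.269948) + (-0.303580) = -1.762631
H' = -(-1.762631) = 1.762631 ≈ 1.7626

1.7626


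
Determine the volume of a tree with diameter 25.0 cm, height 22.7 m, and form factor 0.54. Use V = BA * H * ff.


(D/200)^2 = (25.0/200)^2 = 0.125^2 = 0.015625
BA = 3.141593 * 0.015625 = 0.0490874 m^2
V = 0.0490874 * 22.7 * 0.54 = 0.601713 ≈ 0.602 m^3

0.602 m^3


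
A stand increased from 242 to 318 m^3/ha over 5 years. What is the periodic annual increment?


PAI = (V2 - V1) / period = (318 - 242) / 5 = 76 / 5 = 15.20 m^3/ha/yr

15.20 m^3/ha/yr


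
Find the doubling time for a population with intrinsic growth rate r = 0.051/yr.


td = ln(2) / 0.051 = 0.693147 / 0.051 = 13.5911 ≈ 13.6 years

13.6 years


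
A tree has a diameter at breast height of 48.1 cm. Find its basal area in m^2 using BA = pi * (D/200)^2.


D/200 = 48.1/200 = 0.2405 m
(D/200)^2 = 0.2405^2 = 0.05784025
BA = 3.141593 * 0.05784025 = 0.181711 ≈ 0.1817 m^2

0.1817 m^2


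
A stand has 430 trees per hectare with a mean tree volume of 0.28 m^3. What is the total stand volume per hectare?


V_stand = 430 * 0.28 = 120.4 m^3/ha

120.4 m^3/ha


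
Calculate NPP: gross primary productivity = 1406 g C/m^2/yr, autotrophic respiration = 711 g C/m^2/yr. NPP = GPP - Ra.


NPP = GPP - Ra = 1406 - 711 = 695 g C/m^2/yr

695 g C/m^2/yr


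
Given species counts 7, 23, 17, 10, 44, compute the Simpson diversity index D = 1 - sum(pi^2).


Total N = 7 + 23 + 17 + 10 + 44 = 101
Per-species terms:
  p = 7/101 = 0.069307; p^2 = 0.069307^2 = 0.004803
  p = 23/101 = 0.227723; p^2 = 0.227723^2 = 0.051858
  p = 17/101 = 0.168317; p^2 = 0.168317^2 = 0.028331
  p = 10/101 = 0.099010; p^2 = 0.099010^2 = 0.009803
  p = 44/101 = 0.435644; p^2 = 0.435644^2 = 0.189786
sum(p^2) = 0.004803 + 0.051858 + 0.028331 + 0.009803 + 0.189786 = 0.284581
D = 1 - 0.284581 = 0.715419 ≈ 0.7154

0.7154


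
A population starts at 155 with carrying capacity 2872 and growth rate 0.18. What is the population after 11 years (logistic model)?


(K - N0)/N0 = (2872 - 155)/155 = 2717/155 = 17.5290
r*t = 0.18 * 11 = 1.98; exp(-1.98) = 0.138069
17.5290 * 0.138069 = 2.42021
1 + 2.42021 = 3.42021
N = 2872 / 3.42021 = 839.715 ≈ 840

840


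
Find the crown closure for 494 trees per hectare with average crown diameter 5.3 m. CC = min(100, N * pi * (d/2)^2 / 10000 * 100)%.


(d/2)^2 = (5.3/2)^2 = 2.65^2 = 7.0225
Crown area = 3.141593 * 7.0225 = 22.0618 m^2
N * area / 10000 * 100 = 494 * 22.0618 / 10000 * 100 = 108.985
CC = min(100, 108.985) = 100%

100%


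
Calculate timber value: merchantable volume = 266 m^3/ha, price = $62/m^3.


Value = 266 * 62 = $16492/ha

$16492/ha


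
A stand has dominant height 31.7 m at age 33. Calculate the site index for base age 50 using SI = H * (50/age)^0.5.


50/33 = 1.51515
(1.51515)^0.5 = 1.23091
SI = 31.7 * 1.23091 = 39.0198 ≈ 39.0 m

39.0 m


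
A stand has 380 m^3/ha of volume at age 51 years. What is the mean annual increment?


MAI = 380 / 51 = 7.4510 ≈ 7.45 m^3/ha/yr

7.45 m^3/ha/yr


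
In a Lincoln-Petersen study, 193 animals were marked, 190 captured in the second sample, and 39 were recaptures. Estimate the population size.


N = M * C / R = 193 * 190 / 39 = 36670 / 39 = 940.26 ≈ 940

940 individuals


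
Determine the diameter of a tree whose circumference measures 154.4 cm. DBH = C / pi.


DBH = C / pi = 154.4 / 3.141593 = 49.1470 ≈ 49.15 cm

49.15 cm


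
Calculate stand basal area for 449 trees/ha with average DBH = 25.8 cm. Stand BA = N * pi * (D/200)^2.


(D/200)^2 = (25.8/200)^2 = 0.129^2 = 0.016641
Individual BA = 3.141593 * 0.016641 = 0.0522792 m^2
Stand BA = 449 * 0.0522792 = 23.4734 ≈ 23.47 m^2/ha

23.47 m^2/ha


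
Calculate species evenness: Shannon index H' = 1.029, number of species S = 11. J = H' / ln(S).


ln(11) = 2.39790
J = H' / ln(S) = 1.029 / 2.39790 = 0.429125 ≈ 0.4291

0.4291


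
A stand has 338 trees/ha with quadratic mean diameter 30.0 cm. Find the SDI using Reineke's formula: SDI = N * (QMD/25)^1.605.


QMD/25 = 30.0/25 = 1.2
(1.2)^1.605 = exp(1.605 * ln(1.2)) = exp(1.605 * 0.182322) = exp(0.292627) = 1.33994
SDI = 338 * 1.33994 = 452.900 ≈ 453

453


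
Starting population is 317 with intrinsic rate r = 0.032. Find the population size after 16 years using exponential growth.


r*t = 0.032 * 16 = 0.512
exp(0.512) = 1.66863
N = 317 * 1.66863 = 528.956 ≈ 529

529


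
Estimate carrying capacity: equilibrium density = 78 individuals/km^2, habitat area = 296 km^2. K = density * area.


K = 78 * 296 = 23088 individuals

23088 individuals


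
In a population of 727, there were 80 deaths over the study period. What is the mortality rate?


Mortality rate = 80 / 727 = 0.110041 ≈ 0.1100

0.1100


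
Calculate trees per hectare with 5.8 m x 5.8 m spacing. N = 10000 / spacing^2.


N = 10000 / 5.8^2 = 10000 / 33.64 = 297.265 ≈ 297 trees/ha

297 trees/ha


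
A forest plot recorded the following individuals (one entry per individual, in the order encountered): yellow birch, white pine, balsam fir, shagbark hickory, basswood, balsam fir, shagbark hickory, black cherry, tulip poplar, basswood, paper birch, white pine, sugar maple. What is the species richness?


Total individuals logged = 13
Distinct species (count of individuals): yellow birch (1), white pine (2), balsam fir (2), shagbark hickory (2), basswood (2), black cherry (1), tulip poplar (1), paper birch (1), sugar maple (1)
Species richness = number of distinct species = 9

9


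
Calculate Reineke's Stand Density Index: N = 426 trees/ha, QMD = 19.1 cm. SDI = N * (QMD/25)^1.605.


QMD/25 = 19.1/25 = 0.764
(0.764)^1.605 = exp(1.605 * ln(0.764)) = exp(1.605 * (-0.269187)) = exp(-0.432045) = 0.649180
SDI = 426 * 0.649180 = 276.551 ≈ 277

277


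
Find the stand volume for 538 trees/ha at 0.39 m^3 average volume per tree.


V_stand = 538 * 0.39 = 209.82 ≈ 209.8 m^3/ha

209.8 m^3/ha


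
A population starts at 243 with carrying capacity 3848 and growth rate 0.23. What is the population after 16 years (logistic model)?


(K - N0)/N0 = (3848 - 243)/243 = 3605/243 = 14.8354
r*t = 0.23 * 16 = 3.68; exp(-3.68) = 0.0252230
14.8354 * 0.0252230 = 0.374193
1 + 0.374193 = 1.37419
N = 3848 / 1.37419 = 2800.20 ≈ 2800

2800


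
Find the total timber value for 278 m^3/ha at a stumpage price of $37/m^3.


Value = 278 * 37 = $10286/ha

$10286/ha


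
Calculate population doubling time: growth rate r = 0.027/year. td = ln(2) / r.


td = ln(2) / 0.027 = 0.693147 / 0.027 = 25.6721 ≈ 25.7 years

25.7 years


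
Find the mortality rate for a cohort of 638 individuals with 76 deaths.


Mortality rate = 76 / 638 = 0.119122 ≈ 0.1191

0.1191


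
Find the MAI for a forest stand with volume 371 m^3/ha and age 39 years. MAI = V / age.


MAI = 371 / 39 = 9.5128 ≈ 9.51 m^3/ha/yr

9.51 m^3/ha/yr


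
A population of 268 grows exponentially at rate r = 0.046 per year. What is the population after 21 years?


r*t = 0.046 * 21 = 0.966
exp(0.966) = 2.62741
N = 268 * 2.62741 = 704.146 ≈ 704

704


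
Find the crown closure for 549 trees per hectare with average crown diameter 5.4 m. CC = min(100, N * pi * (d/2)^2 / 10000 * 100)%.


(d/2)^2 = (5.4/2)^2 = 2.7^2 = 7.29
Crown area = 3.141593 * 7.29 = 22.9022 m^2
N * area / 10000 * 100 = 549 * 22.9022 / 10000 * 100 = 125.733
CC = min(100, 125.733) = 100%

100%


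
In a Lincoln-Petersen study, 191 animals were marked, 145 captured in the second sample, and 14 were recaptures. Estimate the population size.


N = M * C / R = 191 * 145 / 14 = 27695 / 14 = 1978.21 ≈ 1978

1978 individuals


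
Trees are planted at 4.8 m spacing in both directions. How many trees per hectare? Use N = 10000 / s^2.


N = 10000 / 4.8^2 = 10000 / 23.04 = 434.028 ≈ 434 trees/ha

434 trees/ha


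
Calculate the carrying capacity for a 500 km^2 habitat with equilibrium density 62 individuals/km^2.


K = 62 * 500 = 31000 individuals

31000 individuals


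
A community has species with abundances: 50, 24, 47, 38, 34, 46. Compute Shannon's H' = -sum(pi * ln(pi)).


Total N = 50 + 24 + 47 + 38 + 34 + 46 = 239
Per-species terms:
  p = 50/239 = 0.209205; ln(p) = -1.564441; p*ln(p) = 0.209205 * (-1.564441) = -0.327289
  p = 24/239 = 0.100418; ln(p) = -2.298414; p*ln(p) = 0.100418 * (-2.298414) = -0.230802
  p = 47/239 = 0.196653; ln(p) = -1.626315; p*ln(p) = 0.196653 * (-1.626315) = -0.319820
  p = 38/239 = 0.158996; ln(p) = -1.838876; p*ln(p) = 0.158996 * (-1.838876) = -0.292374
  p = 34/239 = 0.142259; ln(p) = -1.950106; p*ln(p) = 0.142259 * (-1.950106) = -0.277420
  p = 46/239 = 0.192469; ln(p) = -1.647820; p*ln(p) = 0.192469 * (-1.647820) = -0.317154
sum(p*ln(p)) = (-0.327289) + (-0.230802) + (-0.319820) + (-0.292374) + (-0.277420) + (-0.317154) = -1.764859
H' = -(-1.764859) = 1.764859 ≈ 1.7649

1.7649


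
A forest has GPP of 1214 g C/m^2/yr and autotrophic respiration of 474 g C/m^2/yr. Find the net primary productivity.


NPP = GPP - Ra = 1214 - 474 = 740 g C/m^2/yr

740 g C/m^2/yr


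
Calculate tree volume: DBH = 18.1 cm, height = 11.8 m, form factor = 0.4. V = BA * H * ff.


(D/200)^2 = (18.1/200)^2 = 0.0905^2 = 0.00819025
BA = 3.141593 * 0.00819025 = 0.0257304 m^2
V = 0.0257304 * 11.8 * 0.4 = 0.121447 ≈ 0.121 m^3

0.121 m^3


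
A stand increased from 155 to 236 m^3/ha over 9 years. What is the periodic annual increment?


PAI = (V2 - V1) / period = (236 - 155) / 9 = 81 / 9 = 9.00 m^3/ha/yr

9.00 m^3/ha/yr


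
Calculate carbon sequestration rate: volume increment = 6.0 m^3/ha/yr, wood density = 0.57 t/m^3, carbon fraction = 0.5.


C = 6.0 * 0.57 * 0.5 = 1.71 t C/ha/yr

1.71 t C/ha/yr


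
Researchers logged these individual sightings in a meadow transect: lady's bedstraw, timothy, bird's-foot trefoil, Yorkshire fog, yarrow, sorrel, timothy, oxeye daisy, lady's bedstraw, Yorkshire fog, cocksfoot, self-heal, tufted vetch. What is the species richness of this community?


Total individuals logged = 13
Distinct species (count of individuals): lady's bedstraw (2), timothy (2), bird's-foot trefoil (1), Yorkshire fog (2), yarrow (1), sorrel (1), oxeye daisy (1), cocksfoot (1), self-heal (1), tufted vetch (1)
Species richness = number of distinct species = 10

10


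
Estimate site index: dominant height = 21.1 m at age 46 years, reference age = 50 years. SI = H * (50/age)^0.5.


50/46 = 1.08696
(1.08696)^0.5 = 1.04257
SI = 21.1 * 1.04257 = 21.9982 ≈ 22.0 m

22.0 m


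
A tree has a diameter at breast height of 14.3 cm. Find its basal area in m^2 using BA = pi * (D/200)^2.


D/200 = 14.3/200 = 0.0715 m
(D/200)^2 = 0.0715^2 = 0.00511225
BA = 3.141593 * 0.00511225 = 0.0160606 ≈ 0.0161 m^2

0.0161 m^2


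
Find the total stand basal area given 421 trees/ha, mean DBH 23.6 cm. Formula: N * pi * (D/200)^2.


(D/200)^2 = (23.6/200)^2 = 0.118^2 = 0.013924
Individual BA = 3.141593 * 0.013924 = 0.0437435 m^2
Stand BA = 421 * 0.0437435 = 18.4160 ≈ 18.42 m^2/ha

18.42 m^2/ha


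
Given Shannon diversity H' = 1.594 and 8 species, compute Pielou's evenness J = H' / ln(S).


ln(8) = 2.07944
J = H' / ln(S) = 1.594 / 2.07944 = 0.766553 ≈ 0.7666

0.7666


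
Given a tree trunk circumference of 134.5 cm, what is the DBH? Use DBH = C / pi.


DBH = C / pi = 134.5 / 3.141593 = 42.8127 ≈ 42.81 cm

42.81 cm


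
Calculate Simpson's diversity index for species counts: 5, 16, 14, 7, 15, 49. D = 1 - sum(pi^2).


Total N = 5 + 16 + 14 + 7 + 15 + 49 = 106
Per-species terms:
  p = 5/106 = 0.047170; p^2 = 0.047170^2 = 0.002225
  p = 16/106 = 0.150943; p^2 = 0.150943^2 = 0.022784
  p = 14/106 = 0.132075; p^2 = 0.132075^2 = 0.017444
  p = 7/106 = 0.066038; p^2 = 0.066038^2 = 0.004361
  p = 15/106 = 0.141509; p^2 = 0.141509^2 = 0.020025
  p = 49/106 = 0.462264; p^2 = 0.462264^2 = 0.213688
sum(p^2) = 0.002225 + 0.022784 + 0.017444 + 0.004361 + 0.020025 + 0.213688 = 0.280527
D = 1 - 0.280527 = 0.719473 ≈ 0.7195

0.7195


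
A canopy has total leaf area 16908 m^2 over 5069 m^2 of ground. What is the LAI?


LAI = 16908 / 5069 = 3.3356 ≈ 3.34

3.34


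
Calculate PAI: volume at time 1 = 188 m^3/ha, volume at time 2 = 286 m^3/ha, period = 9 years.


PAI = (V2 - V1) / period = (286 - 188) / 9 = 98 / 9 = 10.8889 ≈ 10.89 m^3/ha/yr

10.89 m^3/ha/yr


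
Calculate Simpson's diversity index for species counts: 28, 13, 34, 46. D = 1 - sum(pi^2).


Total N = 28 + 13 + 34 + 46 = 121
Per-species terms:
  p = 28/121 = 0.231405; p^2 = 0.231405^2 = 0.053548
  p = 13/121 = 0.107438; p^2 = 0.107438^2 = 0.011543
  p = 34/121 = 0.280992; p^2 = 0.280992^2 = 0.078957
  p = 46/121 = 0.380165; p^2 = 0.380165^2 = 0.144525
sum(p^2) = 0.053548 + 0.011543 + 0.078957 + 0.144525 = 0.288573
D = 1 - 0.288573 = 0.711427 ≈ 0.7114

0.7114
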